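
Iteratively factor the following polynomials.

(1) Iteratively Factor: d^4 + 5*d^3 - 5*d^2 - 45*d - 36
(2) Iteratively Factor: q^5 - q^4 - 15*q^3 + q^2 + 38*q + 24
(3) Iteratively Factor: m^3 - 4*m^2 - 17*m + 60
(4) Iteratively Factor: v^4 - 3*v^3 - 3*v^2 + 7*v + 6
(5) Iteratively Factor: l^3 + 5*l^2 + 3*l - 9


(1) = (d + 3)*(d^3 + 2*d^2 - 11*d - 12) = (d + 1)*(d + 3)*(d^2 + d - 12) = (d + 1)*(d + 3)*(d + 4)*(d - 3)
(2) = (q - 4)*(q^4 + 3*q^3 - 3*q^2 - 11*q - 6) = (q - 4)*(q - 2)*(q^3 + 5*q^2 + 7*q + 3) = (q - 4)*(q - 2)*(q + 1)*(q^2 + 4*q + 3) = (q - 4)*(q - 2)*(q + 1)^2*(q + 3)
(3) = (m + 4)*(m^2 - 8*m + 15) = (m - 5)*(m + 4)*(m - 3)
(4) = (v - 3)*(v^3 - 3*v - 2) = (v - 3)*(v - 2)*(v^2 + 2*v + 1) = (v - 3)*(v - 2)*(v + 1)*(v + 1)
(5) = (l - 1)*(l^2 + 6*l + 9) = (l - 1)*(l + 3)*(l + 3)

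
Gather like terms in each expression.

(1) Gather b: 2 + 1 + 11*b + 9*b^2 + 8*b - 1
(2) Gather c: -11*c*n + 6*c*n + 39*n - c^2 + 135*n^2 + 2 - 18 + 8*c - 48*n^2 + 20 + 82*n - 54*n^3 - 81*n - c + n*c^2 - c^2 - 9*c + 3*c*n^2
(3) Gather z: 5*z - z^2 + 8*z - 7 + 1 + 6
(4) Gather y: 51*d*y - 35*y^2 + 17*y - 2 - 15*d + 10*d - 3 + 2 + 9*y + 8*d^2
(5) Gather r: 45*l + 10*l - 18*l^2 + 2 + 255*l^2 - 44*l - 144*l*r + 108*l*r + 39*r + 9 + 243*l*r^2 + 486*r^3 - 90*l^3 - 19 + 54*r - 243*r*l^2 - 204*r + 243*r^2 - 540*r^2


(1) = 9*b^2 + 19*b + 2
(2) = c^2*(n - 2) + c*(3*n^2 - 5*n - 2) - 54*n^3 + 87*n^2 + 40*n + 4
(3) = -z^2 + 13*z
(4) = 8*d^2 - 5*d - 35*y^2 + y*(51*d + 26) - 3
(5) = -90*l^3 + 237*l^2 + 11*l + 486*r^3 + r^2*(243*l - 297) + r*(-243*l^2 - 36*l - 111) - 8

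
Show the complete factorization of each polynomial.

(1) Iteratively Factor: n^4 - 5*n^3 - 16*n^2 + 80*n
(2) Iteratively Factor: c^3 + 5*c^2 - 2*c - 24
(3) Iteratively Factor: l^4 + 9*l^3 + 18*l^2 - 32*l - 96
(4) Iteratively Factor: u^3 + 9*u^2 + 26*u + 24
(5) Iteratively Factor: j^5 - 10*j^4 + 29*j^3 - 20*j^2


(1) = (n + 4)*(n^3 - 9*n^2 + 20*n) = n*(n + 4)*(n^2 - 9*n + 20) = n*(n - 4)*(n + 4)*(n - 5)
(2) = (c - 2)*(c^2 + 7*c + 12) = (c - 2)*(c + 3)*(c + 4)
(3) = (l + 4)*(l^3 + 5*l^2 - 2*l - 24) = (l - 2)*(l + 4)*(l^2 + 7*l + 12) = (l - 2)*(l + 3)*(l + 4)*(l + 4)
(4) = (u + 4)*(u^2 + 5*u + 6) = (u + 2)*(u + 4)*(u + 3)
(5) = (j)*(j^4 - 10*j^3 + 29*j^2 - 20*j) = j^2*(j^3 - 10*j^2 + 29*j - 20) = j^2*(j - 4)*(j^2 - 6*j + 5) = j^2*(j - 5)*(j - 4)*(j - 1)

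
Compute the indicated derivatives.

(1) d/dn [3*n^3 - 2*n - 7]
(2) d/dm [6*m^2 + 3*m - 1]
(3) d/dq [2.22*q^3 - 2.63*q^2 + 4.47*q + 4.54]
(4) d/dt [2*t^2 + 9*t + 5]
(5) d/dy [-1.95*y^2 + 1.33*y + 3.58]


(1) = 9*n^2 - 2
(2) = 12*m + 3
(3) = 6.66*q^2 - 5.26*q + 4.47
(4) = 4*t + 9
(5) = 1.33 - 3.9*y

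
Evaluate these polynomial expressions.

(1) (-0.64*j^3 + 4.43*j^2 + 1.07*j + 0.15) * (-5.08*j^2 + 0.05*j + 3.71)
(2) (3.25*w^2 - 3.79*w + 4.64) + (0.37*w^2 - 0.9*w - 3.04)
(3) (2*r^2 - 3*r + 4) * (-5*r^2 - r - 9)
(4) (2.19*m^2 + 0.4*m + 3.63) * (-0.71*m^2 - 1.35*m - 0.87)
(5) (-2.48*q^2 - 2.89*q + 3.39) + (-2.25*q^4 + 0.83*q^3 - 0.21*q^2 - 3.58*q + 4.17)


(1) = 3.2512*j^5 - 22.5364*j^4 - 7.5885*j^3 + 15.7268*j^2 + 3.9772*j + 0.5565
(2) = 3.62*w^2 - 4.69*w + 1.6
(3) = -10*r^4 + 13*r^3 - 35*r^2 + 23*r - 36
(4) = -1.5549*m^4 - 3.2405*m^3 - 5.0226*m^2 - 5.2485*m - 3.1581
(5) = -2.25*q^4 + 0.83*q^3 - 2.69*q^2 - 6.47*q + 7.56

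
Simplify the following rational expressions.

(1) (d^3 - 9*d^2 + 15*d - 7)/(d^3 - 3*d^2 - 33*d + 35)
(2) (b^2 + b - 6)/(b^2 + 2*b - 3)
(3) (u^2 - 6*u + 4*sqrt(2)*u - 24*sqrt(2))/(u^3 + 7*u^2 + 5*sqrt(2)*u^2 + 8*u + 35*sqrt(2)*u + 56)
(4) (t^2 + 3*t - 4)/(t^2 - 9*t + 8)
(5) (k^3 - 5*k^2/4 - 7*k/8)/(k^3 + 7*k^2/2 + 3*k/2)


(1) = (d - 1)/(d + 5)
(2) = (b - 2)/(b - 1)
(3) = (u - 6)/(u^2 + u*(sqrt(2) + 7) + 7*sqrt(2))
(4) = (t + 4)/(t - 8)
(5) = (4*k - 7)/(4*k + 12)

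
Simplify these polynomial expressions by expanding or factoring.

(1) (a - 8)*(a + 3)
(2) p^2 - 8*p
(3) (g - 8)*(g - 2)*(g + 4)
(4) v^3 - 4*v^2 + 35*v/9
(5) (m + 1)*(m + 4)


(1) = a^2 - 5*a - 24
(2) = p*(p - 8)
(3) = g^3 - 6*g^2 - 24*g + 64
(4) = v*(v - 7/3)*(v - 5/3)
(5) = m^2 + 5*m + 4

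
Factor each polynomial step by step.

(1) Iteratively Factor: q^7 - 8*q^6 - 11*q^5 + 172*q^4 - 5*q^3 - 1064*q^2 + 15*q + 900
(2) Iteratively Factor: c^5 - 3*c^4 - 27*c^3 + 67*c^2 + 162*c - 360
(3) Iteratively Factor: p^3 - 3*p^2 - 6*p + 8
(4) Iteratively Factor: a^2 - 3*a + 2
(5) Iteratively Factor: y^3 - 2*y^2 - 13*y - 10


(1) = (q + 3)*(q^6 - 11*q^5 + 22*q^4 + 106*q^3 - 323*q^2 - 95*q + 300) = (q - 5)*(q + 3)*(q^5 - 6*q^4 - 8*q^3 + 66*q^2 + 7*q - 60) = (q - 5)^2*(q + 3)*(q^4 - q^3 - 13*q^2 + q + 12) = (q - 5)^2*(q + 3)^2*(q^3 - 4*q^2 - q + 4) = (q - 5)^2*(q + 1)*(q + 3)^2*(q^2 - 5*q + 4) = (q - 5)^2*(q - 1)*(q + 1)*(q + 3)^2*(q - 4)
(2) = (c + 3)*(c^4 - 6*c^3 - 9*c^2 + 94*c - 120) = (c - 3)*(c + 3)*(c^3 - 3*c^2 - 18*c + 40) = (c - 5)*(c - 3)*(c + 3)*(c^2 + 2*c - 8) = (c - 5)*(c - 3)*(c + 3)*(c + 4)*(c - 2)
(3) = (p - 4)*(p^2 + p - 2) = (p - 4)*(p - 1)*(p + 2)
(4) = (a - 1)*(a - 2)
(5) = (y + 1)*(y^2 - 3*y - 10) = (y - 5)*(y + 1)*(y + 2)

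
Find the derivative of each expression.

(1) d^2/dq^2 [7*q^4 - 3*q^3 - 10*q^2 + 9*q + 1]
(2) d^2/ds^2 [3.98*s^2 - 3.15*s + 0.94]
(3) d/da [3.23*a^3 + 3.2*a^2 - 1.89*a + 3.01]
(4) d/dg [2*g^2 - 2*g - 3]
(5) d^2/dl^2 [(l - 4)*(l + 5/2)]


(1) = 84*q^2 - 18*q - 20
(2) = 7.96000000000000
(3) = 9.69*a^2 + 6.4*a - 1.89
(4) = 4*g - 2
(5) = 2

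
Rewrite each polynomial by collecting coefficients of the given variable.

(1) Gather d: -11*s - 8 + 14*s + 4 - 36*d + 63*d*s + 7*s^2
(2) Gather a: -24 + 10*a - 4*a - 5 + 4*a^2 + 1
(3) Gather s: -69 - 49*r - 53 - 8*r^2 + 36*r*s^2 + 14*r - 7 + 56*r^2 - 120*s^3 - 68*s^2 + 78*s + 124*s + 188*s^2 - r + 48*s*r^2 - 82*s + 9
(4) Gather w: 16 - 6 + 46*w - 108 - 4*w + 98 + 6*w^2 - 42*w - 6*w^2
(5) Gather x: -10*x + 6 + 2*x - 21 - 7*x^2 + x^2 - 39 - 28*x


(1) = d*(63*s - 36) + 7*s^2 + 3*s - 4
(2) = 4*a^2 + 6*a - 28
(3) = 48*r^2 - 36*r - 120*s^3 + s^2*(36*r + 120) + s*(48*r^2 + 120) - 120
(4) = 0
(5) = -6*x^2 - 36*x - 54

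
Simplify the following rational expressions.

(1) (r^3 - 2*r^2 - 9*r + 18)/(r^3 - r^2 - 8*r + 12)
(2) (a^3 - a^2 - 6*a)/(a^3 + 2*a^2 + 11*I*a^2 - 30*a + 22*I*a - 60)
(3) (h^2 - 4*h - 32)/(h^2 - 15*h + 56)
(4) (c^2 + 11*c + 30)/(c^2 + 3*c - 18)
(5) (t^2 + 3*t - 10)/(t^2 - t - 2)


(1) = (r - 3)/(r - 2)
(2) = (a^2 - 3*a)/(a^2 + 11*I*a - 30)
(3) = (h + 4)/(h - 7)
(4) = (c + 5)/(c - 3)
(5) = (t + 5)/(t + 1)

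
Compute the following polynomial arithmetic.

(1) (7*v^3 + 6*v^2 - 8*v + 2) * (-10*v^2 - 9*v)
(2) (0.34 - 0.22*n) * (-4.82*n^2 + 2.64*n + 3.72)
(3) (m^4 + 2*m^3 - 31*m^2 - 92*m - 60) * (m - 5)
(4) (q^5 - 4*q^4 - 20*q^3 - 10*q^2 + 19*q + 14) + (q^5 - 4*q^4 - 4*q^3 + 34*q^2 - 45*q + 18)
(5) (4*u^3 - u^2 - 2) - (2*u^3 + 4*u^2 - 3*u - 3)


(1) = -70*v^5 - 123*v^4 + 26*v^3 + 52*v^2 - 18*v
(2) = 1.0604*n^3 - 2.2196*n^2 + 0.0792*n + 1.2648
(3) = m^5 - 3*m^4 - 41*m^3 + 63*m^2 + 400*m + 300
(4) = 2*q^5 - 8*q^4 - 24*q^3 + 24*q^2 - 26*q + 32
(5) = 2*u^3 - 5*u^2 + 3*u + 1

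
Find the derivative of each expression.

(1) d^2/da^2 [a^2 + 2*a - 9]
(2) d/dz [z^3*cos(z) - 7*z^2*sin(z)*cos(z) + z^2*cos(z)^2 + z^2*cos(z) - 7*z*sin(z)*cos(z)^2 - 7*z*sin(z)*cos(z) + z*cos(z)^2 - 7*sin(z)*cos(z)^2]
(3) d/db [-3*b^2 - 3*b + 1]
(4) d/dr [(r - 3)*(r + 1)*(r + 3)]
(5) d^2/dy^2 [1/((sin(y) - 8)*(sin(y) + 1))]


(1) = 2
(2) = -z^3*sin(z) - z^2*sin(z) - z^2*sin(2*z) + 3*z^2*cos(z) - 7*z^2*cos(2*z) - 8*z*sin(2*z) + z*cos(z)/4 - 6*z*cos(2*z) - 21*z*cos(3*z)/4 + z + 21*sin(z)/4 - 7*sin(2*z)/2 - 7*sin(3*z)/4 - 7*sqrt(2)*sin(z + pi/4) + 21*cos(z)/4 + cos(2*z)/2 - 21*cos(3*z)/4 + 1/2
(3) = -6*b - 3
(4) = 3*r^2 + 2*r - 9
(5) = (-4*sin(y)^3 + 25*sin(y)^2 - 100*sin(y) + 114)/((sin(y) - 8)^3*(sin(y) + 1)^2)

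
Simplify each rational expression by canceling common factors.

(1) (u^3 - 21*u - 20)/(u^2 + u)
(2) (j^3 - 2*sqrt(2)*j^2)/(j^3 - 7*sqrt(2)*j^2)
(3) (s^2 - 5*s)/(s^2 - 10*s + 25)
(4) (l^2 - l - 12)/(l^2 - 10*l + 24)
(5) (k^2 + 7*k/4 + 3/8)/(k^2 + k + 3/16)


(1) = (u^2 - u - 20)/u
(2) = (j - 2*sqrt(2))/(j - 7*sqrt(2))
(3) = s/(s - 5)
(4) = (l + 3)/(l - 6)
(5) = (4*k + 6)/(4*k + 3)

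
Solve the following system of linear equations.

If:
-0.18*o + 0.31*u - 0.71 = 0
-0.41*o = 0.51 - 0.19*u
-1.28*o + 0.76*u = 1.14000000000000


Then:
No Solution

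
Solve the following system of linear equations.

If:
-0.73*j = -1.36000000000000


Then:
j = 1.86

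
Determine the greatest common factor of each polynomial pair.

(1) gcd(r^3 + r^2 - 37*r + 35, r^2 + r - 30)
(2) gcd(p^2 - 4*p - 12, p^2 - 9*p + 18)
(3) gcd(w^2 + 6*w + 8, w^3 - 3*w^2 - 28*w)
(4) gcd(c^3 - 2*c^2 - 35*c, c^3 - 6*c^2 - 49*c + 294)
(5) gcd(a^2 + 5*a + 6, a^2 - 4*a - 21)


(1) = gcd((r - 5)*(r - 1)*(r + 7), (r - 5)*(r + 6)) = r - 5
(2) = gcd((p - 6)*(p + 2), (p - 6)*(p - 3)) = p - 6
(3) = w + 4
(4) = c - 7
(5) = a + 3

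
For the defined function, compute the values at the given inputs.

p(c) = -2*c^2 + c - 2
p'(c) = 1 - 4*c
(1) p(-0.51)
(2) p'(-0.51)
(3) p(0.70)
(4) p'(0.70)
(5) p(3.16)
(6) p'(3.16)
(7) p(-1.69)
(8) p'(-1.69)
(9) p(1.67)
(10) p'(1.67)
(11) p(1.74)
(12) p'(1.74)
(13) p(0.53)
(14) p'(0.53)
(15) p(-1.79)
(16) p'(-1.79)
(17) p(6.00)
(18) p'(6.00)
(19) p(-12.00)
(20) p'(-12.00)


(1) = -3.03
(2) = 3.04
(3) = -2.28
(4) = -1.80
(5) = -18.81
(6) = -11.64
(7) = -9.40
(8) = 7.76
(9) = -5.91
(10) = -5.68
(11) = -6.32
(12) = -5.96
(13) = -2.03
(14) = -1.12
(15) = -10.20
(16) = 8.16
(17) = -68.00
(18) = -23.00
(19) = -302.00
(20) = 49.00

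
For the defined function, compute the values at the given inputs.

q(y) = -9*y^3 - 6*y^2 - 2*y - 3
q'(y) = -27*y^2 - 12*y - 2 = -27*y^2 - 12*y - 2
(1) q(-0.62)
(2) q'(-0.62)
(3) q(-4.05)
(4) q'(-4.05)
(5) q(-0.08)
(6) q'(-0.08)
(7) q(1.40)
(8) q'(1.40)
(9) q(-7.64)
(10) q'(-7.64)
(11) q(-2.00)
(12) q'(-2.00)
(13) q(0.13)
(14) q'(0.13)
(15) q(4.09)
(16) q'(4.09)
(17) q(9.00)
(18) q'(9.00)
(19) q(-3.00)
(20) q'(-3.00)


(1) = -1.92
(2) = -4.94
(3) = 504.56
(4) = -396.27
(5) = -2.87
(6) = -1.21
(7) = -42.26
(8) = -71.72
(9) = 3675.56
(10) = -1486.30
(11) = 49.00
(12) = -86.00
(13) = -3.38
(14) = -4.02
(15) = -727.31
(16) = -502.74
(17) = -7068.00
(18) = -2297.00
(19) = 192.00
(20) = -209.00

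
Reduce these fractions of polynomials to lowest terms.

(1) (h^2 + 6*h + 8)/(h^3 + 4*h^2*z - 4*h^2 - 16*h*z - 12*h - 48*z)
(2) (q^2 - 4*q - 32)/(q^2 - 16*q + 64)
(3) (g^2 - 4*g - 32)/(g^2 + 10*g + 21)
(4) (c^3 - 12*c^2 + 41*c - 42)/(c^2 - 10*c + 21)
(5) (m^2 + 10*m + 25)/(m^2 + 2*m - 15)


(1) = (h + 4)/(h^2 + 4*h*z - 6*h - 24*z)
(2) = (q + 4)/(q - 8)
(3) = (g^2 - 4*g - 32)/(g^2 + 10*g + 21)
(4) = c - 2
(5) = (m + 5)/(m - 3)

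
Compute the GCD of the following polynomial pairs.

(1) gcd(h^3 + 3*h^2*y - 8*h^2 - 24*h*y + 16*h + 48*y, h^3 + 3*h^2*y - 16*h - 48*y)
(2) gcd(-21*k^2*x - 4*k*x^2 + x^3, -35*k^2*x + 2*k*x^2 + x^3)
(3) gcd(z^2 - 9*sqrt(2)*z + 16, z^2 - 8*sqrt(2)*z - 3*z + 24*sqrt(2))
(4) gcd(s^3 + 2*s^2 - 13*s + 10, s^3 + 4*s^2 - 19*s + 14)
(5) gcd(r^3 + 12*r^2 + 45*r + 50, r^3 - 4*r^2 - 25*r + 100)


(1) = h^2 + 3*h*y - 4*h - 12*y
(2) = gcd(x*(-7*k + x)*(3*k + x), x*(-5*k + x)*(7*k + x)) = x
(3) = gcd((z - 8*sqrt(2))*(z - sqrt(2)), (z - 3)*(z - 8*sqrt(2))) = z - 8*sqrt(2)
(4) = s^2 - 3*s + 2
(5) = r + 5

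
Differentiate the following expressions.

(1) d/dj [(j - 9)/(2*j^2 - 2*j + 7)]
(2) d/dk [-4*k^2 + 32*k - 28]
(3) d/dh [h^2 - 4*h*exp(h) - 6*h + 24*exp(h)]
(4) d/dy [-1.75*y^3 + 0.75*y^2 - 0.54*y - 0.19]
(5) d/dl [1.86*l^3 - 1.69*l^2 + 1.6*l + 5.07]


(1) = (-2*j^2 + 36*j - 11)/(4*j^4 - 8*j^3 + 32*j^2 - 28*j + 49)
(2) = 32 - 8*k
(3) = -4*h*exp(h) + 2*h + 20*exp(h) - 6
(4) = -5.25*y^2 + 1.5*y - 0.54
(5) = 5.58*l^2 - 3.38*l + 1.6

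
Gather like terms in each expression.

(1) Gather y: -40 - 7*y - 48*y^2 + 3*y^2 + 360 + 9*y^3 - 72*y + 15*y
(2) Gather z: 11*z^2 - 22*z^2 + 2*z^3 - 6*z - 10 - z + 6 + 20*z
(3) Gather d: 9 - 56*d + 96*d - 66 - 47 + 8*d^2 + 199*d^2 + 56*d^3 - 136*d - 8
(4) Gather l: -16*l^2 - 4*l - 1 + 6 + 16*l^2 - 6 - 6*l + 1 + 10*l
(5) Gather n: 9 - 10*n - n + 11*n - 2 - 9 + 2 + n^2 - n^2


(1) = 9*y^3 - 45*y^2 - 64*y + 320
(2) = 2*z^3 - 11*z^2 + 13*z - 4
(3) = 56*d^3 + 207*d^2 - 96*d - 112
(4) = 0
(5) = 0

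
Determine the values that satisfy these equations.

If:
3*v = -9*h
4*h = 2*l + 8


Then:
h = -v/3
l = -2*v/3 - 4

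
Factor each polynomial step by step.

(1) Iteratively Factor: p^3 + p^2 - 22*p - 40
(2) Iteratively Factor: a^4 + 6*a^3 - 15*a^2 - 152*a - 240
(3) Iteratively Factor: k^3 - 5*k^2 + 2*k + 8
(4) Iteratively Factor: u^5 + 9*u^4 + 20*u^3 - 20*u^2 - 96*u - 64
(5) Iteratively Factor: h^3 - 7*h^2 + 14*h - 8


(1) = (p - 5)*(p^2 + 6*p + 8) = (p - 5)*(p + 2)*(p + 4)
(2) = (a + 4)*(a^3 + 2*a^2 - 23*a - 60) = (a - 5)*(a + 4)*(a^2 + 7*a + 12) = (a - 5)*(a + 4)^2*(a + 3)
(3) = (k - 4)*(k^2 - k - 2) = (k - 4)*(k - 2)*(k + 1)
(4) = (u + 4)*(u^4 + 5*u^3 - 20*u - 16) = (u + 4)^2*(u^3 + u^2 - 4*u - 4) = (u + 2)*(u + 4)^2*(u^2 - u - 2) = (u - 2)*(u + 2)*(u + 4)^2*(u + 1)
(5) = (h - 4)*(h^2 - 3*h + 2) = (h - 4)*(h - 1)*(h - 2)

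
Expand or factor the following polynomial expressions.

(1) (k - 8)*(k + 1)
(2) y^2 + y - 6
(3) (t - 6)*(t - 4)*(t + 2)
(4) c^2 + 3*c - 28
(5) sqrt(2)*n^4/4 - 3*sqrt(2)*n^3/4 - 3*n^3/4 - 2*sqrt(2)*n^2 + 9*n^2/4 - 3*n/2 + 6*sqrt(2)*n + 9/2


(1) = k^2 - 7*k - 8
(2) = (y - 2)*(y + 3)
(3) = t^3 - 8*t^2 + 4*t + 48
(4) = (c - 4)*(c + 7)
(5) = (n/2 + sqrt(2)/2)*(n - 3)*(n - 3*sqrt(2))*(sqrt(2)*n/2 + 1/2)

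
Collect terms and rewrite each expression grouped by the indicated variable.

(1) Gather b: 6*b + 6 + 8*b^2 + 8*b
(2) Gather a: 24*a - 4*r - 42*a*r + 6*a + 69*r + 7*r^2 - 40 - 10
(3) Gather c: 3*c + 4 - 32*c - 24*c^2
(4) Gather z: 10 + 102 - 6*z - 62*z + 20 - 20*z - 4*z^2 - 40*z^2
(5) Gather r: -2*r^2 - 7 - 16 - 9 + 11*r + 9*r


(1) = 8*b^2 + 14*b + 6
(2) = a*(30 - 42*r) + 7*r^2 + 65*r - 50
(3) = -24*c^2 - 29*c + 4
(4) = -44*z^2 - 88*z + 132
(5) = -2*r^2 + 20*r - 32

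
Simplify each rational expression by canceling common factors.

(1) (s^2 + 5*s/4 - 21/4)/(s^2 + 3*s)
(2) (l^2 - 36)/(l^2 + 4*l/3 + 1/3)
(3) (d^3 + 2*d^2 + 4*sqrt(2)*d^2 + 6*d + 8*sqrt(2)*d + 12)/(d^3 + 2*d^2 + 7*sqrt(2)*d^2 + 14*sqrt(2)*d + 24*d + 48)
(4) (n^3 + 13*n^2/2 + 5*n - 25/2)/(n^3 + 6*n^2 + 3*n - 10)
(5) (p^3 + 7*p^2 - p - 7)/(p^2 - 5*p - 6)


(1) = (4*s - 7)/(4*s)
(2) = (3*l^2 - 108)/(3*l^2 + 4*l + 1)
(3) = (d + sqrt(2))/(d + 4*sqrt(2))
(4) = (2*n + 5)/(2*n + 4)
(5) = (p^2 + 6*p - 7)/(p - 6)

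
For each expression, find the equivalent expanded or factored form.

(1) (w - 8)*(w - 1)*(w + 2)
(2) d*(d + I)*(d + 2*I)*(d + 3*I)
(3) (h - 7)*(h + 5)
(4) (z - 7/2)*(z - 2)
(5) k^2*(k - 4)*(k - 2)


(1) = w^3 - 7*w^2 - 10*w + 16
(2) = d^4 + 6*I*d^3 - 11*d^2 - 6*I*d
(3) = h^2 - 2*h - 35
(4) = z^2 - 11*z/2 + 7
(5) = k^4 - 6*k^3 + 8*k^2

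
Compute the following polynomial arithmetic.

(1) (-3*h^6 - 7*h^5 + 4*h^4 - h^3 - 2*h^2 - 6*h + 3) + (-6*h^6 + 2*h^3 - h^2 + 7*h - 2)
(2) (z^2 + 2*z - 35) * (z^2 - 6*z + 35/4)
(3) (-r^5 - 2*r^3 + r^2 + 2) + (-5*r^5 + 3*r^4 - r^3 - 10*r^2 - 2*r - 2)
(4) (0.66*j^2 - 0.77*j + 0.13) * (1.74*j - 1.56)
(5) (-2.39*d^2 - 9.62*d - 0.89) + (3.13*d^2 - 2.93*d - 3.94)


(1) = -9*h^6 - 7*h^5 + 4*h^4 + h^3 - 3*h^2 + h + 1
(2) = z^4 - 4*z^3 - 153*z^2/4 + 455*z/2 - 1225/4
(3) = -6*r^5 + 3*r^4 - 3*r^3 - 9*r^2 - 2*r
(4) = 1.1484*j^3 - 2.3694*j^2 + 1.4274*j - 0.2028
(5) = 0.74*d^2 - 12.55*d - 4.83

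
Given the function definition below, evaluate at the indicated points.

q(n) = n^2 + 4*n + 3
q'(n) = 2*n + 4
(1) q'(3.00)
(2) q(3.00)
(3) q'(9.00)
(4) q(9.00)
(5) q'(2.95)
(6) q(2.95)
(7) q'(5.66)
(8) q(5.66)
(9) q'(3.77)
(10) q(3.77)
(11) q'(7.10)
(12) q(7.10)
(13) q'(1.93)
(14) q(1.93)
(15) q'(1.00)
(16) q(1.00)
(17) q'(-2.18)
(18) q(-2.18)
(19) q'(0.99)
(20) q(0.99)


(1) = 10.00
(2) = 24.00
(3) = 22.00
(4) = 120.00
(5) = 9.90
(6) = 23.50
(7) = 15.32
(8) = 57.68
(9) = 11.54
(10) = 32.29
(11) = 18.20
(12) = 81.81
(13) = 7.86
(14) = 14.44
(15) = 6.00
(16) = 8.00
(17) = -0.36
(18) = -0.97
(19) = 5.98
(20) = 7.94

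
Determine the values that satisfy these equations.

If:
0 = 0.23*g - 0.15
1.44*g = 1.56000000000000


Then:
No Solution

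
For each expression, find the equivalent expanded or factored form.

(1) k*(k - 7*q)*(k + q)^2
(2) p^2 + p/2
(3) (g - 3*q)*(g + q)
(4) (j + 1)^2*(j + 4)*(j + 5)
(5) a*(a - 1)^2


(1) = k^4 - 5*k^3*q - 13*k^2*q^2 - 7*k*q^3
(2) = p*(p + 1/2)
(3) = g^2 - 2*g*q - 3*q^2
(4) = j^4 + 11*j^3 + 39*j^2 + 49*j + 20
(5) = a^3 - 2*a^2 + a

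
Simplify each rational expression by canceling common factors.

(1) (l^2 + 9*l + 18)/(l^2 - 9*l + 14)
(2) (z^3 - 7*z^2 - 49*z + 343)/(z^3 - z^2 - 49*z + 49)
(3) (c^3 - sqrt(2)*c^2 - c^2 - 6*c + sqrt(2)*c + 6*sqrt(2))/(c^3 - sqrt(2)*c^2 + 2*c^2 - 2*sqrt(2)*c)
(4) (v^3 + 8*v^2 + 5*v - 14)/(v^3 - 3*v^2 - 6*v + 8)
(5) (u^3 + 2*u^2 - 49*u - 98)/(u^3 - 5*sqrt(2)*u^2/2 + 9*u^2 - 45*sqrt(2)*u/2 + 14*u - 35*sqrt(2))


(1) = (l^2 + 9*l + 18)/(l^2 - 9*l + 14)
(2) = (z - 7)/(z - 1)
(3) = (c - 3)/c
(4) = (v + 7)/(v - 4)
(5) = (2*u - 14)/(2*u - 5*sqrt(2))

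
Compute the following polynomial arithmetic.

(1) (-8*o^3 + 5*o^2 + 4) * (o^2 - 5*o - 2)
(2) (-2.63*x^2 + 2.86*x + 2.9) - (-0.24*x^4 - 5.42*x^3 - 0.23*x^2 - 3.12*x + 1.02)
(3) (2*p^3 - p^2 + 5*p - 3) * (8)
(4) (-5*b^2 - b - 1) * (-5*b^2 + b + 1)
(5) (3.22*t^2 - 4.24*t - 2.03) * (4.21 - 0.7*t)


(1) = -8*o^5 + 45*o^4 - 9*o^3 - 6*o^2 - 20*o - 8
(2) = 0.24*x^4 + 5.42*x^3 - 2.4*x^2 + 5.98*x + 1.88
(3) = 16*p^3 - 8*p^2 + 40*p - 24
(4) = 25*b^4 - b^2 - 2*b - 1
(5) = -2.254*t^3 + 16.5242*t^2 - 16.4294*t - 8.5463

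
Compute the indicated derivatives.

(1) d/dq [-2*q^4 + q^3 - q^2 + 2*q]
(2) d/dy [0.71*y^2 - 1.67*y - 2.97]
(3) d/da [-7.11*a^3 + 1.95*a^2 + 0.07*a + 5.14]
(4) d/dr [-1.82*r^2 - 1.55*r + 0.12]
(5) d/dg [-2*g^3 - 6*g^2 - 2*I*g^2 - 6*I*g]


(1) = -8*q^3 + 3*q^2 - 2*q + 2
(2) = 1.42*y - 1.67
(3) = -21.33*a^2 + 3.9*a + 0.07
(4) = -3.64*r - 1.55
(5) = -6*g^2 - 4*g*(3 + I) - 6*I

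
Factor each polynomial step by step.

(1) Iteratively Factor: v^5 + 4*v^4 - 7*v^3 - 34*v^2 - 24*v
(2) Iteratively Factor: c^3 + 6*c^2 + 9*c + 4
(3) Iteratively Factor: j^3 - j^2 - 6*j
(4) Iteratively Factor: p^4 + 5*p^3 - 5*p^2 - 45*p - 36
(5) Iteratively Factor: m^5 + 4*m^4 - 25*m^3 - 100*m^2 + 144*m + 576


(1) = (v)*(v^4 + 4*v^3 - 7*v^2 - 34*v - 24) = v*(v - 3)*(v^3 + 7*v^2 + 14*v + 8) = v*(v - 3)*(v + 1)*(v^2 + 6*v + 8) = v*(v - 3)*(v + 1)*(v + 4)*(v + 2)
(2) = (c + 1)*(c^2 + 5*c + 4) = (c + 1)*(c + 4)*(c + 1)
(3) = (j - 3)*(j^2 + 2*j) = j*(j - 3)*(j + 2)
(4) = (p + 1)*(p^3 + 4*p^2 - 9*p - 36) = (p - 3)*(p + 1)*(p^2 + 7*p + 12) = (p - 3)*(p + 1)*(p + 3)*(p + 4)
(5) = (m + 3)*(m^4 + m^3 - 28*m^2 - 16*m + 192) = (m - 3)*(m + 3)*(m^3 + 4*m^2 - 16*m - 64) = (m - 3)*(m + 3)*(m + 4)*(m^2 - 16) = (m - 4)*(m - 3)*(m + 3)*(m + 4)*(m + 4)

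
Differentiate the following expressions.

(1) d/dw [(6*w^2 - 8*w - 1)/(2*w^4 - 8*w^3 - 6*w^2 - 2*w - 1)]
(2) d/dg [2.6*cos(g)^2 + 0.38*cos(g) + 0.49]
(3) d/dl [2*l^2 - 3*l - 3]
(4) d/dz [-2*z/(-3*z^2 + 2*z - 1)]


(1) = 6*(-4*w^5 + 16*w^4 - 20*w^3 - 14*w^2 - 4*w + 1)/(4*w^8 - 32*w^7 + 40*w^6 + 88*w^5 + 64*w^4 + 40*w^3 + 16*w^2 + 4*w + 1)
(2) = -(5.2*cos(g) + 0.38)*sin(g)
(3) = 4*l - 3
(4) = 2*(1 - 3*z^2)/(9*z^4 - 12*z^3 + 10*z^2 - 4*z + 1)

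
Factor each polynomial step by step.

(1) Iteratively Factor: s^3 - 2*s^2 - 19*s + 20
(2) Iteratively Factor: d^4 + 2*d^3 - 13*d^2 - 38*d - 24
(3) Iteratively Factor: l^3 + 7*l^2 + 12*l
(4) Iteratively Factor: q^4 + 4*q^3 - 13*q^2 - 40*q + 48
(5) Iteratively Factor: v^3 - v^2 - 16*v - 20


(1) = (s + 4)*(s^2 - 6*s + 5) = (s - 5)*(s + 4)*(s - 1)
(2) = (d + 2)*(d^3 - 13*d - 12) = (d + 2)*(d + 3)*(d^2 - 3*d - 4) = (d + 1)*(d + 2)*(d + 3)*(d - 4)
(3) = (l + 3)*(l^2 + 4*l) = l*(l + 3)*(l + 4)
(4) = (q + 4)*(q^3 - 13*q + 12) = (q + 4)^2*(q^2 - 4*q + 3) = (q - 3)*(q + 4)^2*(q - 1)
(5) = (v + 2)*(v^2 - 3*v - 10) = (v - 5)*(v + 2)*(v + 2)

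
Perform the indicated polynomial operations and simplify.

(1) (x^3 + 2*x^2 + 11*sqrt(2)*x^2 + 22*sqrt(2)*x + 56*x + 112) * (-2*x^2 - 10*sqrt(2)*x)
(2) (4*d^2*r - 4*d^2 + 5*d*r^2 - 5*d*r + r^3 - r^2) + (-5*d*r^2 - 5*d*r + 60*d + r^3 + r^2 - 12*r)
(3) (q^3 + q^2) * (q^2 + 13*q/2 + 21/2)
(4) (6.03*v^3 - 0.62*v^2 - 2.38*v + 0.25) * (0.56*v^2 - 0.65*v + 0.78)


(1) = -2*x^5 - 32*sqrt(2)*x^4 - 4*x^4 - 332*x^3 - 64*sqrt(2)*x^3 - 560*sqrt(2)*x^2 - 664*x^2 - 1120*sqrt(2)*x
(2) = 4*d^2*r - 4*d^2 - 10*d*r + 60*d + 2*r^3 - 12*r
(3) = q^5 + 15*q^4/2 + 17*q^3 + 21*q^2/2
(4) = 3.3768*v^5 - 4.2667*v^4 + 3.7736*v^3 + 1.2034*v^2 - 2.0189*v + 0.195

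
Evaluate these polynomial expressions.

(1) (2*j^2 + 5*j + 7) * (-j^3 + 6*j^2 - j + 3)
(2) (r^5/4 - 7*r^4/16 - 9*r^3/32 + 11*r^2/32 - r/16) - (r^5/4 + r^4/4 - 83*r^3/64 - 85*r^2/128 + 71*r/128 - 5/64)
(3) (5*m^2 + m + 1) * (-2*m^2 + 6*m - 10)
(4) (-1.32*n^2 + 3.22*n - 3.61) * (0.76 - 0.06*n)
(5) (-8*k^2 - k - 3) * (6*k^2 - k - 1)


(1) = -2*j^5 + 7*j^4 + 21*j^3 + 43*j^2 + 8*j + 21
(2) = -11*r^4/16 + 65*r^3/64 + 129*r^2/128 - 79*r/128 + 5/64
(3) = -10*m^4 + 28*m^3 - 46*m^2 - 4*m - 10
(4) = 0.0792*n^3 - 1.1964*n^2 + 2.6638*n - 2.7436
(5) = -48*k^4 + 2*k^3 - 9*k^2 + 4*k + 3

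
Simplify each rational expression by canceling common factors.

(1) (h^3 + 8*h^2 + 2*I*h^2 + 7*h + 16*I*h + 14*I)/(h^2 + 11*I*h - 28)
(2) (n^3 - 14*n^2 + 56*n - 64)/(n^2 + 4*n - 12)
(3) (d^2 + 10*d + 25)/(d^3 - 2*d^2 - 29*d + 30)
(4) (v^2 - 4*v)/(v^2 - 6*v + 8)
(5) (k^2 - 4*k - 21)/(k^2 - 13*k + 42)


(1) = (h^3 + h^2*(8 + 2*I) + h*(7 + 16*I) + 14*I)/(h^2 + 11*I*h - 28)
(2) = (n^2 - 12*n + 32)/(n + 6)
(3) = (d + 5)/(d^2 - 7*d + 6)
(4) = v/(v - 2)
(5) = (k + 3)/(k - 6)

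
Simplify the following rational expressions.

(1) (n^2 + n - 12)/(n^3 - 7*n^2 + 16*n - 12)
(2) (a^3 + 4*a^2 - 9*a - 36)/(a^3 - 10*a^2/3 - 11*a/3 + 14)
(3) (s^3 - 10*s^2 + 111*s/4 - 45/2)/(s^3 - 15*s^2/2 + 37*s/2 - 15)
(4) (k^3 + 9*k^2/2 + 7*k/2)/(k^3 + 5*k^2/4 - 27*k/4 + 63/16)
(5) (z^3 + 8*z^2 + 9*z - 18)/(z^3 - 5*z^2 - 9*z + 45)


(1) = (n + 4)/(n^2 - 4*n + 4)
(2) = (3*a^2 + 21*a + 36)/(3*a^2 - a - 14)
(3) = (2*s^2 - 15*s + 18)/(2*s^2 - 10*s + 12)
(4) = (8*k^2 + 8*k)/(8*k^2 - 18*k + 9)
(5) = (z^2 + 5*z - 6)/(z^2 - 8*z + 15)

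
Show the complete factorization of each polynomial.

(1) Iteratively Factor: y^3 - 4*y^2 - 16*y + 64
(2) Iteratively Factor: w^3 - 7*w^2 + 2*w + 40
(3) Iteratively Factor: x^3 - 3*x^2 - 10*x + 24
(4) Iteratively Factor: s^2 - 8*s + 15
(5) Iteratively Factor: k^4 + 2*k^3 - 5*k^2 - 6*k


(1) = (y - 4)*(y^2 - 16) = (y - 4)*(y + 4)*(y - 4)
(2) = (w + 2)*(w^2 - 9*w + 20) = (w - 5)*(w + 2)*(w - 4)
(3) = (x - 4)*(x^2 + x - 6) = (x - 4)*(x - 2)*(x + 3)
(4) = (s - 5)*(s - 3)
(5) = (k - 2)*(k^3 + 4*k^2 + 3*k) = (k - 2)*(k + 1)*(k^2 + 3*k) = k*(k - 2)*(k + 1)*(k + 3)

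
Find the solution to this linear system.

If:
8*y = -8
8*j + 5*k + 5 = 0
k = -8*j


Then:
j = 5/32
k = -5/4
y = -1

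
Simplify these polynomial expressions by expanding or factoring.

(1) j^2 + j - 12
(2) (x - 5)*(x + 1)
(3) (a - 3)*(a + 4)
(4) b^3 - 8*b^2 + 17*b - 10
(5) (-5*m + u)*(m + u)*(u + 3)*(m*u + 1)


(1) = (j - 3)*(j + 4)
(2) = x^2 - 4*x - 5
(3) = a^2 + a - 12
(4) = (b - 5)*(b - 2)*(b - 1)
(5) = -5*m^3*u^2 - 15*m^3*u - 4*m^2*u^3 - 12*m^2*u^2 - 5*m^2*u - 15*m^2 + m*u^4 + 3*m*u^3 - 4*m*u^2 - 12*m*u + u^3 + 3*u^2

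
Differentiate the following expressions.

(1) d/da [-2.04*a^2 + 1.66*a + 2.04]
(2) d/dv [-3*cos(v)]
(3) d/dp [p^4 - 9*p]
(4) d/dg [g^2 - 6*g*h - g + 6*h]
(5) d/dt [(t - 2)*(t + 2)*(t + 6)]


(1) = 1.66 - 4.08*a
(2) = 3*sin(v)
(3) = 4*p^3 - 9
(4) = 2*g - 6*h - 1
(5) = 3*t^2 + 12*t - 4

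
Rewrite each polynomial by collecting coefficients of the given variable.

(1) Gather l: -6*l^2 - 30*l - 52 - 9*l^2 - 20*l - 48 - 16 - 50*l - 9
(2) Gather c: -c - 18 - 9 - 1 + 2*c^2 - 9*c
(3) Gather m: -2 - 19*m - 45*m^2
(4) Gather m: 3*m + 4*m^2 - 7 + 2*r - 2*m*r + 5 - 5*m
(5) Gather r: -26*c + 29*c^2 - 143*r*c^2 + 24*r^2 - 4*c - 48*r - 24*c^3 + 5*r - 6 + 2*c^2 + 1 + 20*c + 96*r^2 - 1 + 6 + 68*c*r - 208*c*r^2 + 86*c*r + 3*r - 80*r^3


(1) = -15*l^2 - 100*l - 125
(2) = 2*c^2 - 10*c - 28
(3) = -45*m^2 - 19*m - 2
(4) = 4*m^2 + m*(-2*r - 2) + 2*r - 2
(5) = -24*c^3 + 31*c^2 - 10*c - 80*r^3 + r^2*(120 - 208*c) + r*(-143*c^2 + 154*c - 40)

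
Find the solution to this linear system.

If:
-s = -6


Then:
s = 6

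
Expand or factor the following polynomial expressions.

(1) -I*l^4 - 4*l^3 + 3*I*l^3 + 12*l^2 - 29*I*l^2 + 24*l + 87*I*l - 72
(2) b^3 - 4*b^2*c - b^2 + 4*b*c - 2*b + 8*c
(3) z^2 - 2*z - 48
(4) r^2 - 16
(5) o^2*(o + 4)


(1) = (l - 3)*(l - 8*I)*(l + 3*I)*(-I*l + 1)
(2) = (b - 2)*(b + 1)*(b - 4*c)
(3) = (z - 8)*(z + 6)
(4) = (r - 4)*(r + 4)
(5) = o^3 + 4*o^2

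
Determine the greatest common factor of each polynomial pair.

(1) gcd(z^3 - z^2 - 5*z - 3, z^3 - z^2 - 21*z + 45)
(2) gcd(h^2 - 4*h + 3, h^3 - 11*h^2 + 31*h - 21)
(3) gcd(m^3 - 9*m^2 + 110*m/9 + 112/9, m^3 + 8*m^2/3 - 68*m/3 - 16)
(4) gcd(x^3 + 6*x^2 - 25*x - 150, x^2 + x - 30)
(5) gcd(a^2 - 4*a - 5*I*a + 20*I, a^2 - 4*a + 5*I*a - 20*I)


(1) = gcd((z - 3)*(z + 1)^2, (z - 3)^2*(z + 5)) = z - 3
(2) = gcd((h - 3)*(h - 1), (h - 7)*(h - 3)*(h - 1)) = h^2 - 4*h + 3
(3) = m + 2/3
(4) = x^2 + x - 30
(5) = a - 4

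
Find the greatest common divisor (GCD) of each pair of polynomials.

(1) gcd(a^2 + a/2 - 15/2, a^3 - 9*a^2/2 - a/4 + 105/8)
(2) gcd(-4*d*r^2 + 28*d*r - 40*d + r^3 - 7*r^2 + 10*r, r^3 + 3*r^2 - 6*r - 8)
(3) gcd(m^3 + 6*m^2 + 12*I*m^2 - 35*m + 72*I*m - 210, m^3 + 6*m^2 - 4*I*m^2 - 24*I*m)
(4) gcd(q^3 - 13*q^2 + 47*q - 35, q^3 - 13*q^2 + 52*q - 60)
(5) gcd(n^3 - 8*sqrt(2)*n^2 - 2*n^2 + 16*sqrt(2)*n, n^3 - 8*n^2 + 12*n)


(1) = gcd((a - 5/2)*(a + 3), (a - 7/2)*(a - 5/2)*(a + 3/2)) = a - 5/2
(2) = gcd((-4*d + r)*(r - 5)*(r - 2), (r - 2)*(r + 1)*(r + 4)) = r - 2
(3) = m + 6
(4) = gcd((q - 7)*(q - 5)*(q - 1), (q - 6)*(q - 5)*(q - 2)) = q - 5
(5) = gcd(n*(n - 2)*(n - 8*sqrt(2)), n*(n - 6)*(n - 2)) = n^2 - 2*n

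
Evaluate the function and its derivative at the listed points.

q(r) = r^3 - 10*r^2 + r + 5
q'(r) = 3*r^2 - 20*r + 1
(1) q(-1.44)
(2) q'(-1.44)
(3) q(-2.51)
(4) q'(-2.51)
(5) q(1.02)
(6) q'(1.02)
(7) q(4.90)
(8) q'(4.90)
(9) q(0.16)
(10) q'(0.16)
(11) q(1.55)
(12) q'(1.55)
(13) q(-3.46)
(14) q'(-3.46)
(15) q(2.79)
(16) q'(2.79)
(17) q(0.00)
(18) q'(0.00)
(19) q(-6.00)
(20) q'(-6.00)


(1) = -20.16
(2) = 36.02
(3) = -76.32
(4) = 70.10
(5) = -3.32
(6) = -16.28
(7) = -112.55
(8) = -24.97
(9) = 4.91
(10) = -2.12
(11) = -13.75
(12) = -22.79
(13) = -159.60
(14) = 106.11
(15) = -48.33
(16) = -31.45
(17) = 5.00
(18) = 1.00
(19) = -577.00
(20) = 229.00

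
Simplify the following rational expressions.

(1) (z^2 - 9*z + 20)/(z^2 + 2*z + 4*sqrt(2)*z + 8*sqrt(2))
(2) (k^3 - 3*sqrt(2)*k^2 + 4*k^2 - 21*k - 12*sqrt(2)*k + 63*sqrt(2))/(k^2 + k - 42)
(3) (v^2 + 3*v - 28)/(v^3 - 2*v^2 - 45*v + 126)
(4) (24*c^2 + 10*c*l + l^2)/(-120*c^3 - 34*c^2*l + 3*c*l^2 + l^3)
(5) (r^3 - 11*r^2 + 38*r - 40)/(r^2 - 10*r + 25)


(1) = (z^2 - 9*z + 20)/(z^2 + z*(2 + 4*sqrt(2)) + 8*sqrt(2))
(2) = (k^2 + k*(-3*sqrt(2) - 3) + 9*sqrt(2))/(k - 6)
(3) = (v - 4)/(v^2 - 9*v + 18)
(4) = (-6*c - l)/(30*c^2 + c*l - l^2)
(5) = (r^2 - 6*r + 8)/(r - 5)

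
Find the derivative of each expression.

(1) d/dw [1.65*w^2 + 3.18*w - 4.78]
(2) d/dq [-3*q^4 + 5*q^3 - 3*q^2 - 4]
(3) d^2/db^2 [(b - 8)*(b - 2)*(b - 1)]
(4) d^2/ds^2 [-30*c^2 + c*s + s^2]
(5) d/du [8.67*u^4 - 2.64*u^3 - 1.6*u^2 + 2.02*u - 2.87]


(1) = 3.3*w + 3.18
(2) = 3*q*(-4*q^2 + 5*q - 2)
(3) = 6*b - 22
(4) = 2
(5) = 34.68*u^3 - 7.92*u^2 - 3.2*u + 2.02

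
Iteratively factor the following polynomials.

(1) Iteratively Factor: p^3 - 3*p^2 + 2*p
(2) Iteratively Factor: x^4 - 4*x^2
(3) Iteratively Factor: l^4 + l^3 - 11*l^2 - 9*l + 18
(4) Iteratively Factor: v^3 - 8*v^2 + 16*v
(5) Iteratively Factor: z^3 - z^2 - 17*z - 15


(1) = (p)*(p^2 - 3*p + 2) = p*(p - 2)*(p - 1)
(2) = (x + 2)*(x^3 - 2*x^2) = x*(x + 2)*(x^2 - 2*x) = x^2*(x + 2)*(x - 2)
(3) = (l + 2)*(l^3 - l^2 - 9*l + 9) = (l - 3)*(l + 2)*(l^2 + 2*l - 3) = (l - 3)*(l + 2)*(l + 3)*(l - 1)
(4) = (v - 4)*(v^2 - 4*v) = (v - 4)^2*(v)
(5) = (z + 1)*(z^2 - 2*z - 15) = (z + 1)*(z + 3)*(z - 5)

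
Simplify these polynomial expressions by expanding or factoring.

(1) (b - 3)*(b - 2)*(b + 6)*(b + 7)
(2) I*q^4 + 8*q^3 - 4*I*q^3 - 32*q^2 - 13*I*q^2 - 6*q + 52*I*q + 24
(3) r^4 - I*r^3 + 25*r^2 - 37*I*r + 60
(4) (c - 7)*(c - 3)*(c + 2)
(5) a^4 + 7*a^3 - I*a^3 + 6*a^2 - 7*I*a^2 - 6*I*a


(1) = b^4 + 8*b^3 - 17*b^2 - 132*b + 252
(2) = (q - 4)*(q - 6*I)*(q - I)*(I*q + 1)
(3) = (r - 4*I)*(r - 3*I)*(r + I)*(r + 5*I)
(4) = c^3 - 8*c^2 + c + 42
(5) = a*(a + 6)*(-I*a - I)*(I*a + 1)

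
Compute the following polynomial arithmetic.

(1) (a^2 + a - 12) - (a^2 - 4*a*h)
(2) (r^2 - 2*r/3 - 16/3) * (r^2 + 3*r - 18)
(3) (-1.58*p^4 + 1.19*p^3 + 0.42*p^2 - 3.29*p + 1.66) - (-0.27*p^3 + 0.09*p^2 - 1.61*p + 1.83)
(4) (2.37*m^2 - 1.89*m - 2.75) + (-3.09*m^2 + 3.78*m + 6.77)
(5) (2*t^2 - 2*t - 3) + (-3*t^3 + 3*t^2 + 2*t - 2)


(1) = 4*a*h + a - 12
(2) = r^4 + 7*r^3/3 - 76*r^2/3 - 4*r + 96
(3) = -1.58*p^4 + 1.46*p^3 + 0.33*p^2 - 1.68*p - 0.17
(4) = -0.72*m^2 + 1.89*m + 4.02
(5) = -3*t^3 + 5*t^2 - 5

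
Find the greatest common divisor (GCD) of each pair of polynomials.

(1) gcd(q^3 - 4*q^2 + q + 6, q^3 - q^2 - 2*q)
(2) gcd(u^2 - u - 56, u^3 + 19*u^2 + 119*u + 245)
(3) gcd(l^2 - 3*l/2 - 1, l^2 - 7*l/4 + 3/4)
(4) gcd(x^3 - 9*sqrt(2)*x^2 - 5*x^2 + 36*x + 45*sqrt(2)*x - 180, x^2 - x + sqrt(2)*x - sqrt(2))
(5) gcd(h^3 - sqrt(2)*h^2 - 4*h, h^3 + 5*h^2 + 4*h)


(1) = q^2 - q - 2
(2) = u + 7
(3) = 1
(4) = 1
(5) = h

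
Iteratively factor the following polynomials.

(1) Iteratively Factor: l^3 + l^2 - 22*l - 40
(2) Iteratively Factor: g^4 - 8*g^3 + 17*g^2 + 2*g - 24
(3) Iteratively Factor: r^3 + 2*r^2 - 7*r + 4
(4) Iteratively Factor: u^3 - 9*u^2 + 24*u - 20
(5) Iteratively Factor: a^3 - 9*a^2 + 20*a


(1) = (l + 2)*(l^2 - l - 20) = (l - 5)*(l + 2)*(l + 4)
(2) = (g - 4)*(g^3 - 4*g^2 + g + 6) = (g - 4)*(g - 2)*(g^2 - 2*g - 3) = (g - 4)*(g - 2)*(g + 1)*(g - 3)
(3) = (r - 1)*(r^2 + 3*r - 4) = (r - 1)*(r + 4)*(r - 1)
(4) = (u - 5)*(u^2 - 4*u + 4) = (u - 5)*(u - 2)*(u - 2)
(5) = (a)*(a^2 - 9*a + 20) = a*(a - 5)*(a - 4)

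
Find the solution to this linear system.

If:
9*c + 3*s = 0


Then:
c = -s/3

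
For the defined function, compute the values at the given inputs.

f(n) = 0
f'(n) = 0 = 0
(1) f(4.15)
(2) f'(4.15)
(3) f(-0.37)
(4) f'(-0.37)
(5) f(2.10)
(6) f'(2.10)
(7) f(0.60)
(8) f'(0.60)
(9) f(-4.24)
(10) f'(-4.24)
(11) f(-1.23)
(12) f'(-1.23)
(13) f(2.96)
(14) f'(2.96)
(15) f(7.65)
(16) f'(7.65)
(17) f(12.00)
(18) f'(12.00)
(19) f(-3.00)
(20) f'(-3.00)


(1) = 0.00
(2) = 0.00
(3) = 0.00
(4) = 0.00
(5) = 0.00
(6) = 0.00
(7) = 0.00
(8) = 0.00
(9) = 0.00
(10) = 0.00
(11) = 0.00
(12) = 0.00
(13) = 0.00
(14) = 0.00
(15) = 0.00
(16) = 0.00
(17) = 0.00
(18) = 0.00
(19) = 0.00
(20) = 0.00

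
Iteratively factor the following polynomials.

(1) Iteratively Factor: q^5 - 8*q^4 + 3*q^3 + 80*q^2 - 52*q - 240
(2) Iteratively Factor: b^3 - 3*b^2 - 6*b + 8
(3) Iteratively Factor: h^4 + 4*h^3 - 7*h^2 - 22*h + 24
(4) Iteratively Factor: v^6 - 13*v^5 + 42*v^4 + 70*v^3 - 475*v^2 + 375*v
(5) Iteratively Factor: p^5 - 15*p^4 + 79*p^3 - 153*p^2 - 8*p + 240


(1) = (q - 4)*(q^4 - 4*q^3 - 13*q^2 + 28*q + 60) = (q - 4)*(q - 3)*(q^3 - q^2 - 16*q - 20) = (q - 4)*(q - 3)*(q + 2)*(q^2 - 3*q - 10) = (q - 4)*(q - 3)*(q + 2)^2*(q - 5)
(2) = (b + 2)*(b^2 - 5*b + 4) = (b - 1)*(b + 2)*(b - 4)
(3) = (h + 4)*(h^3 - 7*h + 6) = (h - 1)*(h + 4)*(h^2 + h - 6) = (h - 1)*(h + 3)*(h + 4)*(h - 2)
(4) = (v)*(v^5 - 13*v^4 + 42*v^3 + 70*v^2 - 475*v + 375) = v*(v - 5)*(v^4 - 8*v^3 + 2*v^2 + 80*v - 75) = v*(v - 5)*(v + 3)*(v^3 - 11*v^2 + 35*v - 25) = v*(v - 5)^2*(v + 3)*(v^2 - 6*v + 5) = v*(v - 5)^2*(v - 1)*(v + 3)*(v - 5)
(5) = (p - 5)*(p^4 - 10*p^3 + 29*p^2 - 8*p - 48) = (p - 5)*(p - 4)*(p^3 - 6*p^2 + 5*p + 12) = (p - 5)*(p - 4)^2*(p^2 - 2*p - 3) = (p - 5)*(p - 4)^2*(p + 1)*(p - 3)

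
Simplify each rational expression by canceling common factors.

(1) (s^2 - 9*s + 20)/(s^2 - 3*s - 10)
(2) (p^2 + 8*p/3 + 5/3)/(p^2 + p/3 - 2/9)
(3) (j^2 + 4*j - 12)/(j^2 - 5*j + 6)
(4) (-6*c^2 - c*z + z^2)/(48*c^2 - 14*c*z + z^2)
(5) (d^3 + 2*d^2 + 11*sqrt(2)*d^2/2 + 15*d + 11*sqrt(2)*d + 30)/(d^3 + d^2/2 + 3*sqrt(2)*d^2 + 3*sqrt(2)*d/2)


(1) = (s - 4)/(s + 2)
(2) = (9*p^2 + 24*p + 15)/(9*p^2 + 3*p - 2)
(3) = (j + 6)/(j - 3)
(4) = (-6*c^2 - c*z + z^2)/(48*c^2 - 14*c*z + z^2)
(5) = (4*d^2 + d*(8 + 10*sqrt(2)) + 20*sqrt(2))/(4*d^2 + 2*d)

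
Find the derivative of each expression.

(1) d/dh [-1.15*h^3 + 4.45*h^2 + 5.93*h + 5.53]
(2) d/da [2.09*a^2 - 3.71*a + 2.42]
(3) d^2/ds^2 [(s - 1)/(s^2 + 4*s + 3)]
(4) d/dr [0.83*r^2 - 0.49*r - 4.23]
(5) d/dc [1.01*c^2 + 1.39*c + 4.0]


(1) = -3.45*h^2 + 8.9*h + 5.93
(2) = 4.18*a - 3.71
(3) = 2*(4*(s - 1)*(s + 2)^2 - 3*(s + 1)*(s^2 + 4*s + 3))/(s^2 + 4*s + 3)^3
(4) = 1.66*r - 0.49
(5) = 2.02*c + 1.39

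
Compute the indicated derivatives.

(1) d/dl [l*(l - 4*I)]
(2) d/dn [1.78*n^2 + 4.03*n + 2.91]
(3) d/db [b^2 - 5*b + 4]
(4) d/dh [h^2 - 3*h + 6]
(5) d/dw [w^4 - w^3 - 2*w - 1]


(1) = 2*l - 4*I
(2) = 3.56*n + 4.03
(3) = 2*b - 5
(4) = 2*h - 3
(5) = 4*w^3 - 3*w^2 - 2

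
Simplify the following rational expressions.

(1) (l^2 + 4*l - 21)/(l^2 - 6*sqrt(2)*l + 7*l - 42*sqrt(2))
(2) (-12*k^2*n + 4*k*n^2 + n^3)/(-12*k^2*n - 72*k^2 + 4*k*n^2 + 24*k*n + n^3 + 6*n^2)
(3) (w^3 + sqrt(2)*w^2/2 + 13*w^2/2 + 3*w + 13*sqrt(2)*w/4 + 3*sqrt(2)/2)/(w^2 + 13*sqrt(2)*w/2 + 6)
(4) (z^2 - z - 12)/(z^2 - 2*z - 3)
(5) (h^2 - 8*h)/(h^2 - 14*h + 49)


(1) = (l - 3)/(l - 6*sqrt(2))
(2) = n/(n + 6)
(3) = (8*w^2 + 52*w + 24)/(8*w + 48*sqrt(2))
(4) = (z^2 - z - 12)/(z^2 - 2*z - 3)
(5) = (h^2 - 8*h)/(h^2 - 14*h + 49)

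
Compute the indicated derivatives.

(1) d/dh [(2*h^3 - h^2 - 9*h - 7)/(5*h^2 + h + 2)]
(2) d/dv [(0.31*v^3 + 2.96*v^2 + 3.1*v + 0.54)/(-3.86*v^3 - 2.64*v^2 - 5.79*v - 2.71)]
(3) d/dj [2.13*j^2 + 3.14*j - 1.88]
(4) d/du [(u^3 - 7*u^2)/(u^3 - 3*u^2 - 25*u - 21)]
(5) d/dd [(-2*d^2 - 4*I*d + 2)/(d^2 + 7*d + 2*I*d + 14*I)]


(1) = (10*h^4 + 4*h^3 + 56*h^2 + 66*h - 11)/(25*h^4 + 10*h^3 + 21*h^2 + 4*h + 4)
(2) = (10.6072*v^4 + 20.3422*v^3 - 5.2215*v^2 - 13.192*v - 5.2744)/(14.8996*v^6 + 20.3808*v^5 + 51.6684*v^4 + 51.4924*v^3 + 47.8329*v^2 + 31.3818*v + 7.3441)
(3) = 4.26*j + 3.14
(4) = 2*u*(2*u + 3)/(u^4 + 8*u^3 + 22*u^2 + 24*u + 9)
(5) = (-14*d^2 + d*(-4 - 56*I) + 42 - 4*I)/(d^4 + d^3*(14 + 4*I) + d^2*(45 + 56*I) + d*(-56 + 196*I) - 196)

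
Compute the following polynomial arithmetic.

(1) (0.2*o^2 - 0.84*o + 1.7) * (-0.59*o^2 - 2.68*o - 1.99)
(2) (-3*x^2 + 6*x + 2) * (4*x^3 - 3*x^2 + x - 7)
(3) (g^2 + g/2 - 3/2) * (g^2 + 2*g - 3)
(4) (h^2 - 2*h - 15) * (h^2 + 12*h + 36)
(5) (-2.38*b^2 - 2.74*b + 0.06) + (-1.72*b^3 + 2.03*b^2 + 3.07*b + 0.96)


(1) = -0.118*o^4 - 0.0404*o^3 + 0.8502*o^2 - 2.8844*o - 3.383
(2) = -12*x^5 + 33*x^4 - 13*x^3 + 21*x^2 - 40*x - 14
(3) = g^4 + 5*g^3/2 - 7*g^2/2 - 9*g/2 + 9/2
(4) = h^4 + 10*h^3 - 3*h^2 - 252*h - 540
(5) = -1.72*b^3 - 0.35*b^2 + 0.33*b + 1.02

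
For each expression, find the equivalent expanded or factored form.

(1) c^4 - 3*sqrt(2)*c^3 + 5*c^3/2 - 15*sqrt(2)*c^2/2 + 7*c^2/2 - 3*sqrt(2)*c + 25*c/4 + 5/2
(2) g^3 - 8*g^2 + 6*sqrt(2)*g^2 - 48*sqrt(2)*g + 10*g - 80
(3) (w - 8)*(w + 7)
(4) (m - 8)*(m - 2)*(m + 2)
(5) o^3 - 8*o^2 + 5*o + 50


(1) = (c + 1/2)*(c + 2)*(c - 5*sqrt(2)/2)*(c - sqrt(2)/2)
(2) = (g - 8)*(g + sqrt(2))*(g + 5*sqrt(2))
(3) = w^2 - w - 56
(4) = m^3 - 8*m^2 - 4*m + 32
(5) = (o - 5)^2*(o + 2)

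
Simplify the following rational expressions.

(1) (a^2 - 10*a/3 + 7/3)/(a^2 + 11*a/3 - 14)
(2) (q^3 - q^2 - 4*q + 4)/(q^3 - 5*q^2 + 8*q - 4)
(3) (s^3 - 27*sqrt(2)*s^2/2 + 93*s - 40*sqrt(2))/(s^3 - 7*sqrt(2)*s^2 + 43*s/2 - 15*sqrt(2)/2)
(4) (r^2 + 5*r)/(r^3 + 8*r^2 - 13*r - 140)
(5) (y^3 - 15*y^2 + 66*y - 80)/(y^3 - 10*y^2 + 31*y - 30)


(1) = (a - 1)/(a + 6)
(2) = (q + 2)/(q - 2)
(3) = (4*s - 32*sqrt(2))/(4*s - 6*sqrt(2))
(4) = r/(r^2 + 3*r - 28)
(5) = (y - 8)/(y - 3)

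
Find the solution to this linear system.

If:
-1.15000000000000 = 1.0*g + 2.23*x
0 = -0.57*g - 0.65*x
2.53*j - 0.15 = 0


Then:
g = 1.20
j = 0.06
x = -1.06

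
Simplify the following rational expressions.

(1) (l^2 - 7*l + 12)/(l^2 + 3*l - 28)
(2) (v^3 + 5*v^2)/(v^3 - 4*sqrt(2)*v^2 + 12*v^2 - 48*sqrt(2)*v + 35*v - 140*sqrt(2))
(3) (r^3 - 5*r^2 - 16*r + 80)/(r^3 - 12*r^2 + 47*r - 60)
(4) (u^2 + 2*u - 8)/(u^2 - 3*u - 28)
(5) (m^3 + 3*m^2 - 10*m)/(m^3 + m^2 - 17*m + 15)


(1) = (l - 3)/(l + 7)
(2) = v^2/(v^2 + v*(7 - 4*sqrt(2)) - 28*sqrt(2))
(3) = (r + 4)/(r - 3)
(4) = (u - 2)/(u - 7)
(5) = (m^2 - 2*m)/(m^2 - 4*m + 3)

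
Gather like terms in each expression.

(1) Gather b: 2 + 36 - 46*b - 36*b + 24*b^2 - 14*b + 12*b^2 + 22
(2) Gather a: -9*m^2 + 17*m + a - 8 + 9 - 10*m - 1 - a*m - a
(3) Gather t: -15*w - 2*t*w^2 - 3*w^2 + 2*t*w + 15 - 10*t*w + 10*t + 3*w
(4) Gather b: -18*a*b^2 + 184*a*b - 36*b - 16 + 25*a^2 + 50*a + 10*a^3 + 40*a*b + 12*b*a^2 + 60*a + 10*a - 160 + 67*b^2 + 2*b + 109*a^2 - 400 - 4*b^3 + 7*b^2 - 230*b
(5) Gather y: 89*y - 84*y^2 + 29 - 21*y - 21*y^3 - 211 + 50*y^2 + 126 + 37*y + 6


(1) = 36*b^2 - 96*b + 60
(2) = -a*m - 9*m^2 + 7*m
(3) = t*(-2*w^2 - 8*w + 10) - 3*w^2 - 12*w + 15
(4) = 10*a^3 + 134*a^2 + 120*a - 4*b^3 + b^2*(74 - 18*a) + b*(12*a^2 + 224*a - 264) - 576
(5) = -21*y^3 - 34*y^2 + 105*y - 50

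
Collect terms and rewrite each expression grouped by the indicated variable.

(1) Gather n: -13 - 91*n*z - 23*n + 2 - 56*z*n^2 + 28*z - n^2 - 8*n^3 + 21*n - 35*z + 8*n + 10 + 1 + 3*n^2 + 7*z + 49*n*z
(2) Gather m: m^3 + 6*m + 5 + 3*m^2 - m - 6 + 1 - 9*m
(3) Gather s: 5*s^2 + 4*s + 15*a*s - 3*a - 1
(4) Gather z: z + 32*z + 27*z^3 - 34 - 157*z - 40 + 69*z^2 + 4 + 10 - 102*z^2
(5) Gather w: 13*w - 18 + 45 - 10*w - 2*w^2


(1) = -8*n^3 + n^2*(2 - 56*z) + n*(6 - 42*z)
(2) = m^3 + 3*m^2 - 4*m
(3) = -3*a + 5*s^2 + s*(15*a + 4) - 1
(4) = 27*z^3 - 33*z^2 - 124*z - 60
(5) = -2*w^2 + 3*w + 27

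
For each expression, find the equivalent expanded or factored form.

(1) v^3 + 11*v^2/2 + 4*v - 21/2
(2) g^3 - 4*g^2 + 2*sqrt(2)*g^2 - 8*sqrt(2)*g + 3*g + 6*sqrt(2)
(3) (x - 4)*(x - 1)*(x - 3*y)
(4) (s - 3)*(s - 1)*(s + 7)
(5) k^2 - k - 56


(1) = (v - 1)*(v + 3)*(v + 7/2)
(2) = (g - 3)*(g - 1)*(g + 2*sqrt(2))
(3) = x^3 - 3*x^2*y - 5*x^2 + 15*x*y + 4*x - 12*y
(4) = s^3 + 3*s^2 - 25*s + 21
(5) = (k - 8)*(k + 7)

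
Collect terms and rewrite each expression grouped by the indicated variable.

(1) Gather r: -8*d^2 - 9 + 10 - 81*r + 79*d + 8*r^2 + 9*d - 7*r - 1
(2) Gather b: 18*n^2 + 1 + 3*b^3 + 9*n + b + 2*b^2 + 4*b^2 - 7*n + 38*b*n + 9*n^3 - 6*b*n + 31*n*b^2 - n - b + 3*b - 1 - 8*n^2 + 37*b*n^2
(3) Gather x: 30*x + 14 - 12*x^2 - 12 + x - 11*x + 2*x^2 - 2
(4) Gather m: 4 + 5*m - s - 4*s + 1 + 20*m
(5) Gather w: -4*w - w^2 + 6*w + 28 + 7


(1) = -8*d^2 + 88*d + 8*r^2 - 88*r
(2) = 3*b^3 + b^2*(31*n + 6) + b*(37*n^2 + 32*n + 3) + 9*n^3 + 10*n^2 + n
(3) = -10*x^2 + 20*x
(4) = 25*m - 5*s + 5
(5) = -w^2 + 2*w + 35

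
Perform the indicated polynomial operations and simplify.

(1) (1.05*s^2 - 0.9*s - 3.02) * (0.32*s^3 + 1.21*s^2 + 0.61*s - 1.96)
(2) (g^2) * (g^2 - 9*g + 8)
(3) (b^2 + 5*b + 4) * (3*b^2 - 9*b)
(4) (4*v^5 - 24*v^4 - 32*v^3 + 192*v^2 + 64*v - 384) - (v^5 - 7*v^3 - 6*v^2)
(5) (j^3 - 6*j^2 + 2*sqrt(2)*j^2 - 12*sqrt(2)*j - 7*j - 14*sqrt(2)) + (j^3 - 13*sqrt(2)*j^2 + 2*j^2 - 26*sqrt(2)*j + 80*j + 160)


(1) = 0.336*s^5 + 0.9825*s^4 - 1.4149*s^3 - 6.2612*s^2 - 0.0782*s + 5.9192
(2) = g^4 - 9*g^3 + 8*g^2
(3) = 3*b^4 + 6*b^3 - 33*b^2 - 36*b
(4) = 3*v^5 - 24*v^4 - 25*v^3 + 198*v^2 + 64*v - 384
(5) = 2*j^3 - 11*sqrt(2)*j^2 - 4*j^2 - 38*sqrt(2)*j + 73*j - 14*sqrt(2) + 160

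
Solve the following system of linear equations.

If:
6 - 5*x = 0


Then:
x = 6/5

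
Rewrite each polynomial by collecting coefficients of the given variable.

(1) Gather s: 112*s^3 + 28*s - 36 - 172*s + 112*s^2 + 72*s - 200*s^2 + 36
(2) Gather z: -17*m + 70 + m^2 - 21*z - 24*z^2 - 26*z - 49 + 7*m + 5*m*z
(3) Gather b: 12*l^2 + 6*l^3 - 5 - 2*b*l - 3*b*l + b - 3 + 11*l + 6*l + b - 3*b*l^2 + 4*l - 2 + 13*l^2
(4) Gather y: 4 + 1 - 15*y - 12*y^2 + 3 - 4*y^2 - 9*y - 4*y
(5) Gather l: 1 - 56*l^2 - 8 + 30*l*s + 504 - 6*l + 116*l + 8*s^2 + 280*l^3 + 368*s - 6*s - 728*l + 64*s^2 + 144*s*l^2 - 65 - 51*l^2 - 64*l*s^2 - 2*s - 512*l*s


(1) = 112*s^3 - 88*s^2 - 72*s
(2) = m^2 - 10*m - 24*z^2 + z*(5*m - 47) + 21
(3) = b*(-3*l^2 - 5*l + 2) + 6*l^3 + 25*l^2 + 21*l - 10
(4) = -16*y^2 - 28*y + 8
(5) = 280*l^3 + l^2*(144*s - 107) + l*(-64*s^2 - 482*s - 618) + 72*s^2 + 360*s + 432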